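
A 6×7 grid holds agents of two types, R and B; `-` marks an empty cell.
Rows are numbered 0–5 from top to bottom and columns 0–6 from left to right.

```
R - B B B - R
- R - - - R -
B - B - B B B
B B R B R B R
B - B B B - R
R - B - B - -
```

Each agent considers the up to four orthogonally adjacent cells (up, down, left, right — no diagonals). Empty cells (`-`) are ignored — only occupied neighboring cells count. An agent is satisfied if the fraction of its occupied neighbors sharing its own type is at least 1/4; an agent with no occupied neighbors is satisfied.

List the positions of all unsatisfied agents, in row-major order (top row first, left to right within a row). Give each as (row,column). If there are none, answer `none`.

Row 0: (0,0)R 0/0 satisfied · (0,2)B 1/1 satisfied · (0,3)B 2/2 satisfied · (0,4)B 1/1 satisfied · (0,6)R 0/0 satisfied
Row 1: (1,1)R 0/0 satisfied · (1,5)R 0/1 not
Row 2: (2,0)B 1/1 satisfied · (2,2)B 0/1 not · (2,4)B 1/2 satisfied · (2,5)B 3/4 satisfied · (2,6)B 1/2 satisfied
Row 3: (3,0)B 3/3 satisfied · (3,1)B 1/2 satisfied · (3,2)R 0/4 not · (3,3)B 1/3 satisfied · (3,4)R 0/4 not · (3,5)B 1/3 satisfied · (3,6)R 1/3 satisfied
Row 4: (4,0)B 1/2 satisfied · (4,2)B 2/3 satisfied · (4,3)B 3/3 satisfied · (4,4)B 2/3 satisfied · (4,6)R 1/1 satisfied
Row 5: (5,0)R 0/1 not · (5,2)B 1/1 satisfied · (5,4)B 1/1 satisfied

(1,5), (2,2), (3,2), (3,4), (5,0)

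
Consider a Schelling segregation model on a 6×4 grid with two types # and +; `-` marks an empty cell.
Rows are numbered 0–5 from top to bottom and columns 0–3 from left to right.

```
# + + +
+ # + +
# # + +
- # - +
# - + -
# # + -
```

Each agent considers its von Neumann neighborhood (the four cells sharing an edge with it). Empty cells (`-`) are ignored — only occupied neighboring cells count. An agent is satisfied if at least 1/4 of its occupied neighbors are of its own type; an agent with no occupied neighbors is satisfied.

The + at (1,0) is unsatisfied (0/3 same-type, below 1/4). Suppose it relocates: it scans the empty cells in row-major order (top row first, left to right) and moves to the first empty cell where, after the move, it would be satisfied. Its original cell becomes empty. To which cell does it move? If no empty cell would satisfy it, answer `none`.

(3,2)

Vacating (1,0). Empty cells in order:
  (3,0): 0/3 same-type → still unsatisfied.
  (3,2): 3/4 same-type → satisfied — stop here.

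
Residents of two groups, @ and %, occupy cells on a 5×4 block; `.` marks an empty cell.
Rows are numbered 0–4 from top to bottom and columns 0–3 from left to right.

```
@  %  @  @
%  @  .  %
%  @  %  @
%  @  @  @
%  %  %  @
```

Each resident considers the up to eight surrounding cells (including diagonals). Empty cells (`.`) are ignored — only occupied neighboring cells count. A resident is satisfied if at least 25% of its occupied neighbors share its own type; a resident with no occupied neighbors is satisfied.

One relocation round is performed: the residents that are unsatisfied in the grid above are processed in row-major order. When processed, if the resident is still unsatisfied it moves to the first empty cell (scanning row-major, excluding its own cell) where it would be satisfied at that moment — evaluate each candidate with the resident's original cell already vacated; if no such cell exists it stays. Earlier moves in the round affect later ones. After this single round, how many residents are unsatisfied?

0

Initially unsatisfied (in order): (2,2), (4,2).
  (2,2) → (1,2).
  (4,2) → (2,2).
Resulting grid:
@ % @ @
% @ % %
% @ % @
% @ @ @
% % . @
All satisfied now.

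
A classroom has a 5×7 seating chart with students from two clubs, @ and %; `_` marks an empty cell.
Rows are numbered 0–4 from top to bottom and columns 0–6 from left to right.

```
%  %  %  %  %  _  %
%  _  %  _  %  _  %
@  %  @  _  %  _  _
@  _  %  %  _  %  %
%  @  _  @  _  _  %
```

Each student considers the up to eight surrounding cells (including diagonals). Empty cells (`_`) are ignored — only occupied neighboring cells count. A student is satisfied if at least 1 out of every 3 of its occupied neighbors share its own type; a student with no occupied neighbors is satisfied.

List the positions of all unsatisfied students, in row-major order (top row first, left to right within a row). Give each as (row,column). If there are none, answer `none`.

Row 0: (0,0)% 2/2 ✓ · (0,1)% 4/4 ✓ · (0,2)% 3/3 ✓ · (0,3)% 4/4 ✓ · (0,4)% 2/2 ✓ · (0,6)% 1/1 ✓
Row 1: (1,0)% 3/4 ✓ · (1,2)% 4/5 ✓ · (1,4)% 3/3 ✓ · (1,6)% 1/1 ✓
Row 2: (2,0)@ 1/3 ✓ · (2,1)% 3/6 ✓ · (2,2)@ 0/4 ✗ · (2,4)% 3/3 ✓
Row 3: (3,0)@ 2/4 ✓ · (3,2)% 2/5 ✓ · (3,3)% 2/4 ✓ · (3,5)% 3/3 ✓ · (3,6)% 2/2 ✓
Row 4: (4,0)% 0/2 ✗ · (4,1)@ 1/3 ✓ · (4,3)@ 0/2 ✗ · (4,6)% 2/2 ✓

(2,2), (4,0), (4,3)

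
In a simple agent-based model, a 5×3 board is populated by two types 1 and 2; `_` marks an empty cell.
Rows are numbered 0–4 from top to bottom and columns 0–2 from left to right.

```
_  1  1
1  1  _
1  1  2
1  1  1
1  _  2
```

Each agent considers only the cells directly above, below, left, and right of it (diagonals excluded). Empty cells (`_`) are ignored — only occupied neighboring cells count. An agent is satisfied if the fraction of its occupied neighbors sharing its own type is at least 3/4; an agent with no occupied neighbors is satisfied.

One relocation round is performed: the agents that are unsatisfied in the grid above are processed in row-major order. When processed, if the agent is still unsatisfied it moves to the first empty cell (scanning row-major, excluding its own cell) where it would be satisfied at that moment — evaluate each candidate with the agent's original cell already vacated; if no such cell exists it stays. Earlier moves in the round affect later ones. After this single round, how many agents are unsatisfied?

1

Initially unsatisfied (in order): (2,2), (3,2), (4,2).
  (2,2): no empty cell satisfies it; stays.
  (3,2) → (0,0).
  (4,2): now satisfied by earlier moves; stays.
Resulting grid:
1 1 1
1 1 _
1 1 2
1 1 _
1 _ 2
Unsatisfied now: (2,2).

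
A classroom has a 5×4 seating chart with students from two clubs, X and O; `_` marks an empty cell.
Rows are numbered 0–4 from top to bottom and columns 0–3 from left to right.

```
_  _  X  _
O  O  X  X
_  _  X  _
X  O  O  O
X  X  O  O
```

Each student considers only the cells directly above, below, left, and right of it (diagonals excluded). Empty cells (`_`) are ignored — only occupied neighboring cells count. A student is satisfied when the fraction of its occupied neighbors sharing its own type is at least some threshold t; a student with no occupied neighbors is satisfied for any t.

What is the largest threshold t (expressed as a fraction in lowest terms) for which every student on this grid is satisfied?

Row 0: (0,2)X 1/1
Row 1: (1,0)O 1/1 · (1,1)O 1/2 · (1,2)X 3/4 · (1,3)X 1/1
Row 2: (2,2)X 1/2
Row 3: (3,0)X 1/2 · (3,1)O 1/3 · (3,2)O 3/4 · (3,3)O 2/2
Row 4: (4,0)X 2/2 · (4,1)X 1/3 · (4,2)O 2/3 · (4,3)O 2/2
The smallest same-type fraction is 1/3 at (3,1), which reduces to 1/3. Any threshold above that leaves this student unsatisfied.

1/3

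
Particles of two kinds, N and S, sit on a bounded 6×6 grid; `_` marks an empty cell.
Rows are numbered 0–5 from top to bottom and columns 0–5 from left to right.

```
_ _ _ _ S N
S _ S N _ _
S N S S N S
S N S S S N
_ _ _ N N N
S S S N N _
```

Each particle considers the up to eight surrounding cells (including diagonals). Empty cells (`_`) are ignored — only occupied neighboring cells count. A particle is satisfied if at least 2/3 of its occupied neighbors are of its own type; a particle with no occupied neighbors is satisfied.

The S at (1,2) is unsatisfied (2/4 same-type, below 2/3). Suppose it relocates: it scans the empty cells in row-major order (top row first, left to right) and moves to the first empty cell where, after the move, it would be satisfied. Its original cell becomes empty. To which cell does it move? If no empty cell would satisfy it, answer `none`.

(0,0)

Vacating (1,2). Empty cells in order:
  (0,0): 1/1 same-type → satisfied — stop here.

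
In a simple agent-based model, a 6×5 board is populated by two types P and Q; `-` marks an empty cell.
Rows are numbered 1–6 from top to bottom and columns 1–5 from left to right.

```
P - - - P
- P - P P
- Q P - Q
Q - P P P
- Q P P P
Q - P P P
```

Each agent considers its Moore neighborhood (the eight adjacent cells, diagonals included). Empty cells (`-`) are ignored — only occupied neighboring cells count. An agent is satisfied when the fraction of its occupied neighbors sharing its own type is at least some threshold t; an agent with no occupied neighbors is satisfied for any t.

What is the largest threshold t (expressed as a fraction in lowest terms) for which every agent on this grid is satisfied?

Row 1: (1,1)P 1/1 · (1,5)P 2/2
Row 2: (2,2)P 2/3 · (2,4)P 3/4 · (2,5)P 2/3
Row 3: (3,2)Q 1/4 · (3,3)P 4/5 · (3,5)Q 0/4
Row 4: (4,1)Q 2/2 · (4,3)P 4/6 · (4,4)P 6/7 · (4,5)P 3/4
Row 5: (5,2)Q 2/5 · (5,3)P 5/6 · (5,4)P 8/8 · (5,5)P 5/5
Row 6: (6,1)Q 1/1 · (6,3)P 3/4 · (6,4)P 5/5 · (6,5)P 3/3
The smallest same-type fraction is 0/4 at (3,5), which reduces to 0/1. Any threshold above that leaves this agent unsatisfied.

0/1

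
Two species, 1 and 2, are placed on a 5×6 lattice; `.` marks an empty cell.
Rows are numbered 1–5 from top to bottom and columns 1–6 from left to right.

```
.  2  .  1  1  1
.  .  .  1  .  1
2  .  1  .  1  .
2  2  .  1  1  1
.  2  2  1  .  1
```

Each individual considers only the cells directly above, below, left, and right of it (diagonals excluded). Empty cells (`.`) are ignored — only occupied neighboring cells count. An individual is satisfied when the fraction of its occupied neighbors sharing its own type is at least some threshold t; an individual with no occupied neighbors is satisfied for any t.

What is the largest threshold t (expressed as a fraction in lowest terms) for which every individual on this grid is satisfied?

1/2

Row 1: (1,2)2 — no occupied neighbors · (1,4)1 2/2 · (1,5)1 2/2 · (1,6)1 2/2
Row 2: (2,4)1 1/1 · (2,6)1 1/1
Row 3: (3,1)2 1/1 · (3,3)1 — no occupied neighbors · (3,5)1 1/1
Row 4: (4,1)2 2/2 · (4,2)2 2/2 · (4,4)1 2/2 · (4,5)1 3/3 · (4,6)1 2/2
Row 5: (5,2)2 2/2 · (5,3)2 1/2 · (5,4)1 1/2 · (5,6)1 1/1
The smallest same-type fraction is 1/2 at (5,3), which reduces to 1/2. Any threshold above that leaves this individual unsatisfied.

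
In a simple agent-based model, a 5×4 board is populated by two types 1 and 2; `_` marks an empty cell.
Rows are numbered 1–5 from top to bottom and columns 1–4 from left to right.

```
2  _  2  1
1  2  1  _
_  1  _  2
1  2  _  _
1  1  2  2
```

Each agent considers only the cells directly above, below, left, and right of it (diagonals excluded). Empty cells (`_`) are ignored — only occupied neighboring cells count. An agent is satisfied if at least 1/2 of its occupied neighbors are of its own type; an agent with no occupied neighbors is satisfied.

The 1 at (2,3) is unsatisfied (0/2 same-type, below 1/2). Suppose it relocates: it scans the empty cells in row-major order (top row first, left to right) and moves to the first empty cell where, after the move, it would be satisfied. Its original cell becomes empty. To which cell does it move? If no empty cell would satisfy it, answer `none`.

(2,4)

Vacating (2,3). Empty cells in order:
  (1,2): 0/3 same-type → still unsatisfied.
  (2,4): 1/2 same-type → satisfied — stop here.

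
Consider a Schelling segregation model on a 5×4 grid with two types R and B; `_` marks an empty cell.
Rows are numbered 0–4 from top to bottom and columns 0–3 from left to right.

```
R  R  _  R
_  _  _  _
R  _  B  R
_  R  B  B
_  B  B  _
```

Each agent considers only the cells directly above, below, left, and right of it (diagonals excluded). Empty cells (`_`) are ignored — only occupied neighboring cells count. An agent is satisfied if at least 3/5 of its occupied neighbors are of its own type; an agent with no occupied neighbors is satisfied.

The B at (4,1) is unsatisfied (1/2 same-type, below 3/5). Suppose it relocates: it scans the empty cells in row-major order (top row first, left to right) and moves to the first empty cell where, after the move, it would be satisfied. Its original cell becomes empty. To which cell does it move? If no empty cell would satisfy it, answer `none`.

(1,2)

Vacating (4,1). Empty cells in order:
  (0,2): 0/2 same-type → still unsatisfied.
  (1,0): 0/2 same-type → still unsatisfied.
  (1,1): 0/1 same-type → still unsatisfied.
  (1,2): 1/1 same-type → satisfied — stop here.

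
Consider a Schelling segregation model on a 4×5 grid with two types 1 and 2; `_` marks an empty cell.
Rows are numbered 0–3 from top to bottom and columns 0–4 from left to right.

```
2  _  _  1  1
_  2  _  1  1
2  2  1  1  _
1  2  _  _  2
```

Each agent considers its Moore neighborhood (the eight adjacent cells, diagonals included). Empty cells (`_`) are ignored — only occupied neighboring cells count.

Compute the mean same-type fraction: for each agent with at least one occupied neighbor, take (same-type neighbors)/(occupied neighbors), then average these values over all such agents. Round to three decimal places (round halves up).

(0,0)2 1/1
(0,3)1 3/3
(0,4)1 3/3
(1,1)2 3/4
(1,3)1 5/5
(1,4)1 4/4
(2,0)2 3/4
(2,1)2 3/5
(2,2)1 2/5
(2,3)1 3/4
(3,0)1 0/3
(3,1)2 2/4
(3,4)2 0/1
Sum over 13 agents: 1/1 + 3/3 + 3/3 + 3/4 + 5/5 + 4/4 + 3/4 + 3/5 + 2/5 + 3/4 + 0/3 + 2/4 + 0/1 = 35/4; mean = 35/4 ÷ 13 = 35/52 = 0.673076… → 0.673.

0.673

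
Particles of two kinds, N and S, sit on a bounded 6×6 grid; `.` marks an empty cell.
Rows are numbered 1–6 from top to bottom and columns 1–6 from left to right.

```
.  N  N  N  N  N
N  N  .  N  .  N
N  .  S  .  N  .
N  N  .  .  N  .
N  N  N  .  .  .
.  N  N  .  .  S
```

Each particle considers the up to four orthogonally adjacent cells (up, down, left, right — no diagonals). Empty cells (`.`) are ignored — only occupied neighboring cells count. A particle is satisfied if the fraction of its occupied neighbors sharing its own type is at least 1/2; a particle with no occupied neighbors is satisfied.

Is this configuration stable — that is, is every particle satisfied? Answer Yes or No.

Yes

Row 1: (1,2)N 2/2 ok · (1,3)N 2/2 ok · (1,4)N 3/3 ok · (1,5)N 2/2 ok · (1,6)N 2/2 ok
Row 2: (2,1)N 2/2 ok · (2,2)N 2/2 ok · (2,4)N 1/1 ok · (2,6)N 1/1 ok
Row 3: (3,1)N 2/2 ok · (3,3)S 0/0 ok · (3,5)N 1/1 ok
Row 4: (4,1)N 3/3 ok · (4,2)N 2/2 ok · (4,5)N 1/1 ok
Row 5: (5,1)N 2/2 ok · (5,2)N 4/4 ok · (5,3)N 2/2 ok
Row 6: (6,2)N 2/2 ok · (6,3)N 2/2 ok · (6,6)S 0/0 ok
All meet the threshold, so the configuration is stable.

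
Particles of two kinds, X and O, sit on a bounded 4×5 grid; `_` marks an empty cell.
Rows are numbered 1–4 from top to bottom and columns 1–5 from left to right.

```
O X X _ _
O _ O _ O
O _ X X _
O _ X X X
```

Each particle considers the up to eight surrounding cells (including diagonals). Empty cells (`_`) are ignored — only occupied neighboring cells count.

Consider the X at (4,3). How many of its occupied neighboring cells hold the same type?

Occupied neighbors of (4,3): (3,3)=X, (3,4)=X, (4,4)=X.
Same type (X): 3 of 3.

3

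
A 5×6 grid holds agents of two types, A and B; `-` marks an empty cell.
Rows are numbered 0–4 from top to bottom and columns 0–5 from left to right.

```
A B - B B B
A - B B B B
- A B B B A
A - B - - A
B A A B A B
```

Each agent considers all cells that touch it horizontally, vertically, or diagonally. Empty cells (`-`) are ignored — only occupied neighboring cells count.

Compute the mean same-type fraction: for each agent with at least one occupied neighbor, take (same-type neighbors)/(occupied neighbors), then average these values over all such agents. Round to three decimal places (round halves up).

Row 0: (0,0)A 1/2 · (0,1)B 1/3 · (0,3)B 4/4 · (0,4)B 5/5 · (0,5)B 3/3
Row 1: (1,0)A 2/3 · (1,2)B 5/6 · (1,3)B 7/7 · (1,4)B 7/8 · (1,5)B 4/5
Row 2: (2,1)A 2/5 · (2,2)B 4/5 · (2,3)B 6/6 · (2,4)B 4/6 · (2,5)A 1/4
Row 3: (3,0)A 2/3 · (3,2)B 3/6 · (3,5)A 2/4
Row 4: (4,0)B 0/2 · (4,1)A 2/4 · (4,2)A 1/3 · (4,3)B 1/3 · (4,4)A 1/3 · (4,5)B 0/2
Sum over 24 agents: 1/2 + 1/3 + 4/4 + 5/5 + 3/3 + 2/3 + 5/6 + 7/7 + 7/8 + 4/5 + 2/5 + 4/5 + 6/6 + 4/6 + 1/4 + 2/3 + 3/6 + 2/4 + 0/2 + 2/4 + 1/3 + 1/3 + 1/3 + 0/2 = 343/24; mean = 343/24 ÷ 24 = 343/576 = 0.595486… → 0.595.

0.595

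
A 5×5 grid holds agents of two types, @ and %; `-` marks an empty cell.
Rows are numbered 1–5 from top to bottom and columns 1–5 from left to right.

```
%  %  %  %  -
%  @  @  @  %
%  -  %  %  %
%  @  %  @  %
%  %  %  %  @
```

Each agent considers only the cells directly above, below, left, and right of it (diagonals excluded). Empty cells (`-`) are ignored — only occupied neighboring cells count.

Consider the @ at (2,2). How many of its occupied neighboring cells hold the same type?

Occupied neighbors of (2,2): (1,2)=%, (2,1)=%, (2,3)=@.
Same type (@): 1 of 3.

1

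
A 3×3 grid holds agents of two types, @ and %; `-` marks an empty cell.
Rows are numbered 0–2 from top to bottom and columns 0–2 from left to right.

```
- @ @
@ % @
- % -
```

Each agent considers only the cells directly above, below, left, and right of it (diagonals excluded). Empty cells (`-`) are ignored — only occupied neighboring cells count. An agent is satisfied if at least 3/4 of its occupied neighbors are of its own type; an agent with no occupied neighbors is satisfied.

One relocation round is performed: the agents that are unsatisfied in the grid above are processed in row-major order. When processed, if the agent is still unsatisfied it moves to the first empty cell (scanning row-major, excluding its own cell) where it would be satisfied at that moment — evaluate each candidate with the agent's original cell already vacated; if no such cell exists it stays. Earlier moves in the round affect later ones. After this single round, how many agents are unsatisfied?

Initially unsatisfied (in order): (0,1), (1,0), (1,1), (1,2).
  (0,1) → (0,0).
  (1,0): no empty cell satisfies it; stays.
  (1,1): no empty cell satisfies it; stays.
  (1,2): no empty cell satisfies it; stays.
Resulting grid:
@ - @
@ % @
- % -
Unsatisfied now: (1,0), (1,1), (1,2).

3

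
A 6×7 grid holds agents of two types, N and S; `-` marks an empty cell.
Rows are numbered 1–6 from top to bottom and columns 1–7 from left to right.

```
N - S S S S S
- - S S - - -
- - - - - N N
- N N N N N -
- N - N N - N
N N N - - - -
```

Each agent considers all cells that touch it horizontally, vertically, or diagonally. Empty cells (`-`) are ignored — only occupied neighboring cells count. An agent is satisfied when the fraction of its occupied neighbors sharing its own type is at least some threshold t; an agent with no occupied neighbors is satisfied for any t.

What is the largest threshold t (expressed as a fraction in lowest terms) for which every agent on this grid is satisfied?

1/1

(1,1)N — no occupied neighbors
(1,3)S 3/3
(1,4)S 4/4
(1,5)S 3/3
(1,6)S 2/2
(1,7)S 1/1
(2,3)S 3/3
(2,4)S 4/4
(3,6)N 3/3
(3,7)N 2/2
(4,2)N 2/2
(4,3)N 4/4
(4,4)N 4/4
(4,5)N 5/5
(4,6)N 5/5
(5,2)N 5/5
(5,4)N 5/5
(5,5)N 4/4
(5,7)N 1/1
(6,1)N 2/2
(6,2)N 3/3
(6,3)N 3/3
The smallest same-type fraction is 3/3 at (1,3), which reduces to 1/1. Any threshold above that leaves this agent unsatisfied.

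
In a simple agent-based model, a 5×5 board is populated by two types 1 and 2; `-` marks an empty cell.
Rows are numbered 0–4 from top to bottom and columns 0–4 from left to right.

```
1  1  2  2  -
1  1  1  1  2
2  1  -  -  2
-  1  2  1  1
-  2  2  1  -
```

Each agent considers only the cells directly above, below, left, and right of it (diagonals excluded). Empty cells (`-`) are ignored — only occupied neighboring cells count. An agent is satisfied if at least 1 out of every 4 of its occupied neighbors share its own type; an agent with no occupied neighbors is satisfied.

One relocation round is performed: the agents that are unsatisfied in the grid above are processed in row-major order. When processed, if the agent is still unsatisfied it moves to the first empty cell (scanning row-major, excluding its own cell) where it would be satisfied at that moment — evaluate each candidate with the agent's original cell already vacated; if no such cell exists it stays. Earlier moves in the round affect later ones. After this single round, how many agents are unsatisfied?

Initially unsatisfied (in order): (2,0).
  (2,0) → (0,4).
Resulting grid:
1 1 2 2 2
1 1 1 1 2
- 1 - - 2
- 1 2 1 1
- 2 2 1 -
All satisfied now.

0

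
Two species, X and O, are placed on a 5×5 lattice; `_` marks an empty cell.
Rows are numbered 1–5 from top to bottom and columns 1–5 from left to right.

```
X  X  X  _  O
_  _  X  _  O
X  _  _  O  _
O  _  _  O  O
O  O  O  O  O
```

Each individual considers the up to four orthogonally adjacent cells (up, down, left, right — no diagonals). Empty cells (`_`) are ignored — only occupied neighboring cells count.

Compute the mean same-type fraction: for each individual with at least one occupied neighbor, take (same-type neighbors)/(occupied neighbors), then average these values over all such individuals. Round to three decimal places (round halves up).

(1,1)X 1/1
(1,2)X 2/2
(1,3)X 2/2
(1,5)O 1/1
(2,3)X 1/1
(2,5)O 1/1
(3,1)X 0/1
(3,4)O 1/1
(4,1)O 1/2
(4,4)O 3/3
(4,5)O 2/2
(5,1)O 2/2
(5,2)O 2/2
(5,3)O 2/2
(5,4)O 3/3
(5,5)O 2/2
Sum over 16 individuals: 1/1 + 2/2 + 2/2 + 1/1 + 1/1 + 1/1 + 0/1 + 1/1 + 1/2 + 3/3 + 2/2 + 2/2 + 2/2 + 2/2 + 3/3 + 2/2 = 29/2; mean = 29/2 ÷ 16 = 29/32 = 0.90625 → 0.906.

0.906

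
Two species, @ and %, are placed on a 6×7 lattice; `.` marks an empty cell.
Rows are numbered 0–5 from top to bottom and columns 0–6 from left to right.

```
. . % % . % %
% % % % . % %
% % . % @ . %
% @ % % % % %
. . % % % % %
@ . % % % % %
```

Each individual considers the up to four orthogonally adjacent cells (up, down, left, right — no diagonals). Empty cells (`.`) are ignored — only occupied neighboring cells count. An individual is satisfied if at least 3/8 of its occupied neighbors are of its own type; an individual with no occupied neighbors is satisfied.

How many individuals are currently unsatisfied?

Row 0: (0,2)% 2/2 ✓ · (0,3)% 2/2 ✓ · (0,5)% 2/2 ✓ · (0,6)% 2/2 ✓
Row 1: (1,0)% 2/2 ✓ · (1,1)% 3/3 ✓ · (1,2)% 3/3 ✓ · (1,3)% 3/3 ✓ · (1,5)% 2/2 ✓ · (1,6)% 3/3 ✓
Row 2: (2,0)% 3/3 ✓ · (2,1)% 2/3 ✓ · (2,3)% 2/3 ✓ · (2,4)@ 0/2 ✗ · (2,6)% 2/2 ✓
Row 3: (3,0)% 1/2 ✓ · (3,1)@ 0/3 ✗ · (3,2)% 2/3 ✓ · (3,3)% 4/4 ✓ · (3,4)% 3/4 ✓ · (3,5)% 3/3 ✓ · (3,6)% 3/3 ✓
Row 4: (4,2)% 3/3 ✓ · (4,3)% 4/4 ✓ · (4,4)% 4/4 ✓ · (4,5)% 4/4 ✓ · (4,6)% 3/3 ✓
Row 5: (5,0)@ 0/0 ✓ · (5,2)% 2/2 ✓ · (5,3)% 3/3 ✓ · (5,4)% 3/3 ✓ · (5,5)% 3/3 ✓ · (5,6)% 2/2 ✓
Unsatisfied: (2,4), (3,1) — 2 in total.

2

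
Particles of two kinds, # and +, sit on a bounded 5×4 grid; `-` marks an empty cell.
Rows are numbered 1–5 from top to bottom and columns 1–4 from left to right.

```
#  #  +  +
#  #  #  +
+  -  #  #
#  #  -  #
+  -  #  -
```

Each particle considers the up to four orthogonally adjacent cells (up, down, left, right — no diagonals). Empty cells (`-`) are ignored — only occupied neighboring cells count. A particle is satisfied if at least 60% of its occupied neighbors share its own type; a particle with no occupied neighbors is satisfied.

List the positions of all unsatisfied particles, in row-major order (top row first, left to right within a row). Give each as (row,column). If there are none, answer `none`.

(1,1)# 2/2 ✓
(1,2)# 2/3 ✓
(1,3)+ 1/3 ✗
(1,4)+ 2/2 ✓
(2,1)# 2/3 ✓
(2,2)# 3/3 ✓
(2,3)# 2/4 ✗
(2,4)+ 1/3 ✗
(3,1)+ 0/2 ✗
(3,3)# 2/2 ✓
(3,4)# 2/3 ✓
(4,1)# 1/3 ✗
(4,2)# 1/1 ✓
(4,4)# 1/1 ✓
(5,1)+ 0/1 ✗
(5,3)# 0/0 ✓

(1,3), (2,3), (2,4), (3,1), (4,1), (5,1)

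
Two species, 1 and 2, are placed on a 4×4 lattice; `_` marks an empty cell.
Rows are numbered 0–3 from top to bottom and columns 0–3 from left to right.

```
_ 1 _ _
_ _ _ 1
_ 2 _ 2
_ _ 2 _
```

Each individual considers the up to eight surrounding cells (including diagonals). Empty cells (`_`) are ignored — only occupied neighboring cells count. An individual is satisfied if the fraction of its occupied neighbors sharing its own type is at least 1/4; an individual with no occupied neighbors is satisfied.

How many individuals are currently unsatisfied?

Row 0: (0,1)1 0/0 satisfied
Row 1: (1,3)1 0/1 not
Row 2: (2,1)2 1/1 satisfied · (2,3)2 1/2 satisfied
Row 3: (3,2)2 2/2 satisfied
Unsatisfied: (1,3) — 1 in total.

1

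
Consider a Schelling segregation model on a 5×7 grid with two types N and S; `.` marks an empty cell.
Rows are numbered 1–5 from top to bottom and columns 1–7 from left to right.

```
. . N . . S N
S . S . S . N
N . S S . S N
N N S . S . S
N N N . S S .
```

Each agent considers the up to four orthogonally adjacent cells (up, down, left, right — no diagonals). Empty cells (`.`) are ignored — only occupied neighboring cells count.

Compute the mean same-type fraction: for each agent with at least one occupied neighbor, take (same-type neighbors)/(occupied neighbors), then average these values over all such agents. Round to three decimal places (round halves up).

Row 1: (1,3)N 0/1 · (1,6)S 0/1 · (1,7)N 1/2
Row 2: (2,1)S 0/1 · (2,3)S 1/2 · (2,5)S — no occupied neighbors · (2,7)N 2/2
Row 3: (3,1)N 1/2 · (3,3)S 3/3 · (3,4)S 1/1 · (3,6)S 0/1 · (3,7)N 1/3
Row 4: (4,1)N 3/3 · (4,2)N 2/3 · (4,3)S 1/3 · (4,5)S 1/1 · (4,7)S 0/1
Row 5: (5,1)N 2/2 · (5,2)N 3/3 · (5,3)N 1/2 · (5,5)S 2/2 · (5,6)S 1/1
Sum over 21 agents: 0/1 + 0/1 + 1/2 + 0/1 + 1/2 + 2/2 + 1/2 + 3/3 + 1/1 + 0/1 + 1/3 + 3/3 + 2/3 + 1/3 + 1/1 + 0/1 + 2/2 + 3/3 + 1/2 + 2/2 + 1/1 = 37/3; mean = 37/3 ÷ 21 = 37/63 = 0.587301… → 0.587.

0.587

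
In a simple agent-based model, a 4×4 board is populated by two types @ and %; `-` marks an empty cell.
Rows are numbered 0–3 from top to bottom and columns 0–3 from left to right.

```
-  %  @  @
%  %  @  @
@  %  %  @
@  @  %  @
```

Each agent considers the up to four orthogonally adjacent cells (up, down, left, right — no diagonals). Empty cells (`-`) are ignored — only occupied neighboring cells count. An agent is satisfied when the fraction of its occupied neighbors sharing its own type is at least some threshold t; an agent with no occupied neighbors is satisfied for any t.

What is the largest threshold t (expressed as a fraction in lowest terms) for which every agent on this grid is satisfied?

1/3

(0,1)% 1/2
(0,2)@ 2/3
(0,3)@ 2/2
(1,0)% 1/2
(1,1)% 3/4
(1,2)@ 2/4
(1,3)@ 3/3
(2,0)@ 1/3
(2,1)% 2/4
(2,2)% 2/4
(2,3)@ 2/3
(3,0)@ 2/2
(3,1)@ 1/3
(3,2)% 1/3
(3,3)@ 1/2
The smallest same-type fraction is 1/3 at (2,0), which reduces to 1/3. Any threshold above that leaves this agent unsatisfied.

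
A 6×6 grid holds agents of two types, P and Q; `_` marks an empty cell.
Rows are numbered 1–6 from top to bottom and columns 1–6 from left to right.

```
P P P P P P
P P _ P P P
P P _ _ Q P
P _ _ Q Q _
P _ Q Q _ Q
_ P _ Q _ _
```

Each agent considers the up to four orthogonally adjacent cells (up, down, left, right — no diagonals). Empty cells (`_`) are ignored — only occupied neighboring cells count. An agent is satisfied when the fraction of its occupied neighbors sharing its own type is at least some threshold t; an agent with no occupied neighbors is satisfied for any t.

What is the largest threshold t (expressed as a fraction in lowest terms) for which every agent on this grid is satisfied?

1/3

(1,1)P 2/2
(1,2)P 3/3
(1,3)P 2/2
(1,4)P 3/3
(1,5)P 3/3
(1,6)P 2/2
(2,1)P 3/3
(2,2)P 3/3
(2,4)P 2/2
(2,5)P 3/4
(2,6)P 3/3
(3,1)P 3/3
(3,2)P 2/2
(3,5)Q 1/3
(3,6)P 1/2
(4,1)P 2/2
(4,4)Q 2/2
(4,5)Q 2/2
(5,1)P 1/1
(5,3)Q 1/1
(5,4)Q 3/3
(5,6)Q — no occupied neighbors
(6,2)P — no occupied neighbors
(6,4)Q 1/1
The smallest same-type fraction is 1/3 at (3,5), which reduces to 1/3. Any threshold above that leaves this agent unsatisfied.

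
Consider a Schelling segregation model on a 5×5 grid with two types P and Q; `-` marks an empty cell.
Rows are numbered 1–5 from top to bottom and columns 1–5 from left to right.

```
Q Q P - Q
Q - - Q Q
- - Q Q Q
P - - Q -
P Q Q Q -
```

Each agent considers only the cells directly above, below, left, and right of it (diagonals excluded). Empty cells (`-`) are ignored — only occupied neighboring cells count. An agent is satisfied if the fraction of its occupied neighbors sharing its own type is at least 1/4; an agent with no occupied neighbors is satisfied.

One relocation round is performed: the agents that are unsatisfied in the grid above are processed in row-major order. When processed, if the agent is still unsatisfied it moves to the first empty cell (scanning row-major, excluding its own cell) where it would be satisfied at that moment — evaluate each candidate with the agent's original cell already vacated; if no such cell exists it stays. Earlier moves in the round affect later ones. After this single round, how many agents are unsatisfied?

0

Initially unsatisfied (in order): (1,3).
  (1,3) → (3,1).
Resulting grid:
Q Q - - Q
Q - - Q Q
P - Q Q Q
P - - Q -
P Q Q Q -
All satisfied now.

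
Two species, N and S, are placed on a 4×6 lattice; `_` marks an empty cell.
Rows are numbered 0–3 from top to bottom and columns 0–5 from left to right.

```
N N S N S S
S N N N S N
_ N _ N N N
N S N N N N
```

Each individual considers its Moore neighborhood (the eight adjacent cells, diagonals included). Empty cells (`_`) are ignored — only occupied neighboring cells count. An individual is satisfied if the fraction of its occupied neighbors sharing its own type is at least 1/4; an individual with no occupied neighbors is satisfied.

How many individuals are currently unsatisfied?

3

(0,0)N 2/3 satisfied
(0,1)N 3/5 satisfied
(0,2)S 0/5 not
(0,3)N 2/5 satisfied
(0,4)S 2/5 satisfied
(0,5)S 2/3 satisfied
(1,0)S 0/4 not
(1,1)N 4/6 satisfied
(1,2)N 6/7 satisfied
(1,3)N 4/7 satisfied
(1,4)S 2/8 satisfied
(1,5)N 2/5 satisfied
(2,1)N 4/6 satisfied
(2,3)N 6/7 satisfied
(2,4)N 7/8 satisfied
(2,5)N 4/5 satisfied
(3,0)N 1/2 satisfied
(3,1)S 0/3 not
(3,2)N 3/4 satisfied
(3,3)N 4/4 satisfied
(3,4)N 5/5 satisfied
(3,5)N 3/3 satisfied
Unsatisfied: (0,2), (1,0), (3,1) — 3 in total.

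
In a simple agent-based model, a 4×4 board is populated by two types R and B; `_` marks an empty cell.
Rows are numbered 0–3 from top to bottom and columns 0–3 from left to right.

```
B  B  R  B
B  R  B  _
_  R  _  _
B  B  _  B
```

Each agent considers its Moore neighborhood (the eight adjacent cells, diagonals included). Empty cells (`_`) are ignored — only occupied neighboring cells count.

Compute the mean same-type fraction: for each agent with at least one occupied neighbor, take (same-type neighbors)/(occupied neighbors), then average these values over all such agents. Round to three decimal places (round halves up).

0.445

Row 0: (0,0)B 2/3 · (0,1)B 3/5 · (0,2)R 1/4 · (0,3)B 1/2
Row 1: (1,0)B 2/4 · (1,1)R 2/6 · (1,2)B 2/5
Row 2: (2,1)R 1/5
Row 3: (3,0)B 1/2 · (3,1)B 1/2 · (3,3)B — no occupied neighbors
Sum over 10 agents: 2/3 + 3/5 + 1/4 + 1/2 + 2/4 + 2/6 + 2/5 + 1/5 + 1/2 + 1/2 = 89/20; mean = 89/20 ÷ 10 = 89/200 = 0.445 → 0.445.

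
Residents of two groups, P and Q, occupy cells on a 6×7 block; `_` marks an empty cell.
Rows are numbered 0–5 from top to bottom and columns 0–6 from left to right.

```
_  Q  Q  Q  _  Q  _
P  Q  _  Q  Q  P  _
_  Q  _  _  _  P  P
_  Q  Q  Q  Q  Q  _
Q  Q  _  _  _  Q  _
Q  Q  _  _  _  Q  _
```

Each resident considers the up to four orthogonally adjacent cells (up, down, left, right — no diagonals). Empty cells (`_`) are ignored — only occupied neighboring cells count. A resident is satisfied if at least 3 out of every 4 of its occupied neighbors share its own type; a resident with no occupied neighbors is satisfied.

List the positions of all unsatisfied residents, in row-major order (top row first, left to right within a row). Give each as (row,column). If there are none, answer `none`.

(0,5), (1,0), (1,1), (1,4), (1,5), (2,5), (3,5)

Row 0: (0,1)Q 2/2 satisfied · (0,2)Q 2/2 satisfied · (0,3)Q 2/2 satisfied · (0,5)Q 0/1 not
Row 1: (1,0)P 0/1 not · (1,1)Q 2/3 not · (1,3)Q 2/2 satisfied · (1,4)Q 1/2 not · (1,5)P 1/3 not
Row 2: (2,1)Q 2/2 satisfied · (2,5)P 2/3 not · (2,6)P 1/1 satisfied
Row 3: (3,1)Q 3/3 satisfied · (3,2)Q 2/2 satisfied · (3,3)Q 2/2 satisfied · (3,4)Q 2/2 satisfied · (3,5)Q 2/3 not
Row 4: (4,0)Q 2/2 satisfied · (4,1)Q 3/3 satisfied · (4,5)Q 2/2 satisfied
Row 5: (5,0)Q 2/2 satisfied · (5,1)Q 2/2 satisfied · (5,5)Q 1/1 satisfied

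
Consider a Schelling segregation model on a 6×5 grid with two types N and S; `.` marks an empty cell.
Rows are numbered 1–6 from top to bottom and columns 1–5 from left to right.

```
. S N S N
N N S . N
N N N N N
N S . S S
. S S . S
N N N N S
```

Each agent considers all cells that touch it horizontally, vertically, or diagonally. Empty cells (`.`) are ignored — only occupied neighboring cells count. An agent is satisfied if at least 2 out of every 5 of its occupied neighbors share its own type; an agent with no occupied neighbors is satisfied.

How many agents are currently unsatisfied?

(1,2)S 1/4 ✗
(1,3)N 1/4 ✗
(1,4)S 1/4 ✗
(1,5)N 1/2 ✓
(2,1)N 3/4 ✓
(2,2)N 5/7 ✓
(2,3)S 2/7 ✗
(2,5)N 3/4 ✓
(3,1)N 4/5 ✓
(3,2)N 5/7 ✓
(3,3)N 3/6 ✓
(3,4)N 3/6 ✓
(3,5)N 2/4 ✓
(4,1)N 2/4 ✓
(4,2)S 2/6 ✗
(4,4)S 3/6 ✓
(4,5)S 2/4 ✓
(5,2)S 2/6 ✗
(5,3)S 3/6 ✓
(5,5)S 3/4 ✓
(6,1)N 1/2 ✓
(6,2)N 2/4 ✓
(6,3)N 2/4 ✓
(6,4)N 1/4 ✗
(6,5)S 1/2 ✓
Unsatisfied: (1,2), (1,3), (1,4), (2,3), (4,2), (5,2), (6,4) — 7 in total.

7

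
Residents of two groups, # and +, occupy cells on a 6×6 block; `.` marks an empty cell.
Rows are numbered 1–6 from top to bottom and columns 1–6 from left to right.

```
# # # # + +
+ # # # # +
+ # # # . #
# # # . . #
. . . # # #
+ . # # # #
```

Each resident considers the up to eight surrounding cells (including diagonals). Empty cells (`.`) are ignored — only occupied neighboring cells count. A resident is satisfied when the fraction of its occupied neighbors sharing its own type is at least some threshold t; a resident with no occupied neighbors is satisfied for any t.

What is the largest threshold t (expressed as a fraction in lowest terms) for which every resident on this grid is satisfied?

(1,1)# 2/3
(1,2)# 4/5
(1,3)# 5/5
(1,4)# 4/5
(1,5)+ 2/5
(1,6)+ 2/3
(2,1)+ 1/5
(2,2)# 6/8
(2,3)# 8/8
(2,4)# 6/7
(2,5)# 4/7
(2,6)+ 2/4
(3,1)+ 1/5
(3,2)# 6/8
(3,3)# 7/7
(3,4)# 5/5
(3,6)# 2/3
(4,1)# 2/3
(4,2)# 4/5
(4,3)# 5/5
(4,6)# 3/3
(5,4)# 5/5
(5,5)# 6/6
(5,6)# 4/4
(6,1)+ — no occupied neighbors
(6,3)# 2/2
(6,4)# 4/4
(6,5)# 5/5
(6,6)# 3/3
The smallest same-type fraction is 1/5 at (2,1), which reduces to 1/5. Any threshold above that leaves this resident unsatisfied.

1/5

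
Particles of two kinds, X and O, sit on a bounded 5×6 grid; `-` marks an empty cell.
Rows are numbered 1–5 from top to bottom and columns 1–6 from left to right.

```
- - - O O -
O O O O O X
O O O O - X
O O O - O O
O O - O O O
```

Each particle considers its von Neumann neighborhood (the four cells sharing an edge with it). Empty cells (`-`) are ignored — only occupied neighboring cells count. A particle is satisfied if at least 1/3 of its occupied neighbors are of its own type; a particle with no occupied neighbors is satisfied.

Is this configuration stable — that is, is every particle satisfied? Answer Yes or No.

(1,4)O 2/2 ✓
(1,5)O 2/2 ✓
(2,1)O 2/2 ✓
(2,2)O 3/3 ✓
(2,3)O 3/3 ✓
(2,4)O 4/4 ✓
(2,5)O 2/3 ✓
(2,6)X 1/2 ✓
(3,1)O 3/3 ✓
(3,2)O 4/4 ✓
(3,3)O 4/4 ✓
(3,4)O 2/2 ✓
(3,6)X 1/2 ✓
(4,1)O 3/3 ✓
(4,2)O 4/4 ✓
(4,3)O 2/2 ✓
(4,5)O 2/2 ✓
(4,6)O 2/3 ✓
(5,1)O 2/2 ✓
(5,2)O 2/2 ✓
(5,4)O 1/1 ✓
(5,5)O 3/3 ✓
(5,6)O 2/2 ✓
All meet the threshold, so the configuration is stable.

Yes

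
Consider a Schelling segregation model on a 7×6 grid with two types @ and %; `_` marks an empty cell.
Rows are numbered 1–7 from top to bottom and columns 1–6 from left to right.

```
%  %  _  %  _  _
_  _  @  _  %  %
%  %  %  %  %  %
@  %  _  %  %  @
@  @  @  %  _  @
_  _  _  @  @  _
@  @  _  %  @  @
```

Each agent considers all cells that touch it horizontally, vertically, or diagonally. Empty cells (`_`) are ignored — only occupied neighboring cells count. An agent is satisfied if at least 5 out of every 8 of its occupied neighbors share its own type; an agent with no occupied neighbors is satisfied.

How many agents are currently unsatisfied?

(1,1)% 1/1 satisfied
(1,2)% 1/2 not
(1,4)% 1/2 not
(2,3)@ 0/5 not
(2,5)% 5/5 satisfied
(2,6)% 3/3 satisfied
(3,1)% 2/3 satisfied
(3,2)% 3/5 not
(3,3)% 4/5 satisfied
(3,4)% 5/6 satisfied
(3,5)% 6/7 satisfied
(3,6)% 4/5 satisfied
(4,1)@ 2/5 not
(4,2)% 3/7 not
(4,4)% 5/6 satisfied
(4,5)% 5/7 satisfied
(4,6)@ 1/4 not
(5,1)@ 2/3 satisfied
(5,2)@ 3/4 satisfied
(5,3)@ 2/5 not
(5,4)% 2/5 not
(5,6)@ 2/3 satisfied
(6,4)@ 3/5 not
(6,5)@ 4/6 satisfied
(7,1)@ 1/1 satisfied
(7,2)@ 1/1 satisfied
(7,4)% 0/3 not
(7,5)@ 3/4 satisfied
(7,6)@ 2/2 satisfied
Unsatisfied: (1,2), (1,4), (2,3), (3,2), (4,1), (4,2), (4,6), (5,3), (5,4), (6,4), (7,4) — 11 in total.

11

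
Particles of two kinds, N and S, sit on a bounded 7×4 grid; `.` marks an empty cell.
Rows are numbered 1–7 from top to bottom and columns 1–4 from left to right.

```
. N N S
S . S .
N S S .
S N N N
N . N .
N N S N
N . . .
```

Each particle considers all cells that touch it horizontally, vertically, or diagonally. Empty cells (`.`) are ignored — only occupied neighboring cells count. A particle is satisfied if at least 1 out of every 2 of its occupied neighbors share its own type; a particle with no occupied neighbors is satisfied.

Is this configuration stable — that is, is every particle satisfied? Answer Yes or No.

Row 1: (1,2)N 1/3 unhappy · (1,3)N 1/3 unhappy · (1,4)S 1/2 ok
Row 2: (2,1)S 1/3 unhappy · (2,3)S 3/5 ok
Row 3: (3,1)N 1/4 unhappy · (3,2)S 4/7 ok · (3,3)S 2/5 unhappy
Row 4: (4,1)S 1/4 unhappy · (4,2)N 4/7 ok · (4,3)N 3/5 ok · (4,4)N 2/3 ok
Row 5: (5,1)N 3/4 ok · (5,3)N 5/6 ok
Row 6: (6,1)N 3/3 ok · (6,2)N 4/5 ok · (6,3)S 0/3 unhappy · (6,4)N 1/2 ok
Row 7: (7,1)N 2/2 ok
For instance (1,2) has only 1/3 same-type neighbors, below 1/2.

No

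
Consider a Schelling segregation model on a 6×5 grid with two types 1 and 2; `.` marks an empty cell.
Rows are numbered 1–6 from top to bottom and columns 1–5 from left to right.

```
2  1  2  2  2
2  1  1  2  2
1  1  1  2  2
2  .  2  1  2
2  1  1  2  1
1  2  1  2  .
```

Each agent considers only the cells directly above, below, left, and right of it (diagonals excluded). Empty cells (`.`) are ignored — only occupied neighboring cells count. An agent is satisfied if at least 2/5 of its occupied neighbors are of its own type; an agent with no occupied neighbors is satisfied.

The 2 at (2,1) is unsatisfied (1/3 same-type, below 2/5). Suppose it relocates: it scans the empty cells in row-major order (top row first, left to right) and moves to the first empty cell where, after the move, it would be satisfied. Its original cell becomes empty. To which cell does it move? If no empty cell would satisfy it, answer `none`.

Vacating (2,1). Empty cells in order:
  (4,2): 2/4 same-type → satisfied — stop here.

(4,2)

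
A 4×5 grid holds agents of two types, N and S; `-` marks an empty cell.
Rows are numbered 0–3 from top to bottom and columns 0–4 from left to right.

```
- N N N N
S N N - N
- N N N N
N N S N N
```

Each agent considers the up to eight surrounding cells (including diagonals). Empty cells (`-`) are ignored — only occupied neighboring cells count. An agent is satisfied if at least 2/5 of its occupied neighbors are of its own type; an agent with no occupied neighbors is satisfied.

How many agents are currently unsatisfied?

Row 0: (0,1)N 3/4 satisfied · (0,2)N 4/4 satisfied · (0,3)N 4/4 satisfied · (0,4)N 2/2 satisfied
Row 1: (1,0)S 0/3 not · (1,1)N 5/6 satisfied · (1,2)N 7/7 satisfied · (1,4)N 4/4 satisfied
Row 2: (2,1)N 5/7 satisfied · (2,2)N 6/7 satisfied · (2,3)N 6/7 satisfied · (2,4)N 4/4 satisfied
Row 3: (3,0)N 2/2 satisfied · (3,1)N 3/4 satisfied · (3,2)S 0/5 not · (3,3)N 4/5 satisfied · (3,4)N 3/3 satisfied
Unsatisfied: (1,0), (3,2) — 2 in total.

2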